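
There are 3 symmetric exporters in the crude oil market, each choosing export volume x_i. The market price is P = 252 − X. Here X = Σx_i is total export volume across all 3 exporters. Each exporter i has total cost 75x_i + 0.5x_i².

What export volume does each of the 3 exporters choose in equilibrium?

35.4

A representative exporter's profit is π_i = x_i(252 − X) − 75x_i − 0.5x_i², with X = x_i + Σ_{j≠i} x_j.
First-order condition: 177 − 3x_i − Σ_{j≠i} x_j = 0.
Imposing symmetry (x_j = x for all j) turns Σ_{j≠i} x_j into 2x, so 177 = 5x and x = 35.4.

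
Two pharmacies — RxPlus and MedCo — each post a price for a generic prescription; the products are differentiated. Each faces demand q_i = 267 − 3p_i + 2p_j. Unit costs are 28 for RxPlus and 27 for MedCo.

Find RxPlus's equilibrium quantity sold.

RxPlus's profit: π = (p_{RxPlus} − 28)(267 − 3p_{RxPlus} + 2p_{MedCo}).
∂π/∂p_{RxPlus} = 351 − 6p_{RxPlus} + 2p_{MedCo} = 0 ⇒ p_{RxPlus} = 58.5 + (1/3)p_{MedCo}.
Similarly p_{MedCo} = 58 + (1/3)p_{RxPlus}.
Plugging p_{MedCo} into RxPlus's best response: p_{RxPlus} = 58.5 + (1/3)(58 + (1/3)p_{RxPlus}) ⇒ (8/9)p_{RxPlus} = 467/6, so p_{RxPlus} = 87.5625.
Then p_{MedCo} = 58 + (1/3)·87.5625 = 87.1875.
q_{RxPlus} = 267 − 3·87.5625 + 2·87.1875 = 178.6875.

178.6875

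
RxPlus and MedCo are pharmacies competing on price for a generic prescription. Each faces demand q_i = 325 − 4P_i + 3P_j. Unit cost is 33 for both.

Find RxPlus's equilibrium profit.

RxPlus's profit: π = (P_{RxPlus} − 33)(325 − 4P_{RxPlus} + 3P_{MedCo}).
∂π/∂P_{RxPlus} = 457 − 8P_{RxPlus} + 3P_{MedCo} = 0 ⇒ P_{RxPlus} = 57.125 + 0.375P_{MedCo}.
By symmetry P_{MedCo} = P_{RxPlus}; substituting into the reaction function, 0.625P_{RxPlus} = 57.125 and P_{RxPlus} = 91.4.
q_{RxPlus} = 325 − 4·91.4 + 3·91.4 = 233.6.
Profit = (91.4 − 33)·233.6 = 13642.24.

13642.24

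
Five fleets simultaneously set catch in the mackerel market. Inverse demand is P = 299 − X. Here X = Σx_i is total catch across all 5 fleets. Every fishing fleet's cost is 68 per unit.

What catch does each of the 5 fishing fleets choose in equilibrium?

38.5

A representative fishing fleet's profit is π_i = x_i(299 − X) − 68x_i, with X = x_i + Σ_{j≠i} x_j.
First-order condition: 231 − 2x_i − Σ_{j≠i} x_j = 0.
With identical fishing fleets, set every x_j = x: then 231 − 2x − 4x = 0, i.e. x = 231/6 = 38.5.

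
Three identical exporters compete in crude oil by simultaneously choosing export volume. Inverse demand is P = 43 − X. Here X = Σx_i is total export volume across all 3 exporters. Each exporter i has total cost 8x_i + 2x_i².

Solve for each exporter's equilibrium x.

A representative exporter's profit is π_i = x_i(43 − X) − 8x_i − 2x_i², with X = x_i + Σ_{j≠i} x_j.
First-order condition: 35 − 6x_i − Σ_{j≠i} x_j = 0.
Imposing symmetry (x_j = x for all j) turns Σ_{j≠i} x_j into 2x, so 35 = 8x and x = 4.375.

4.375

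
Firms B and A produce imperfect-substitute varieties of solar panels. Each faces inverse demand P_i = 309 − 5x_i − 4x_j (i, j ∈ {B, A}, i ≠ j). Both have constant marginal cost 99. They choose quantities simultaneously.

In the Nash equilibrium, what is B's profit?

Firm B's profit: π = x_B(309 − 5x_B − 4x_A) − 99x_B.
∂π/∂x_B = 210 − 10x_B − 4x_A = 0 ⇒ x_B = 21 − 0.4x_A.
By symmetry x_A = x_B; substituting into the reaction function, 1.4x_B = 21 and x_B = 15.
P_B = 309 − 5·15 − 4·15 = 174.
Profit = (174 − 99)·15 = 1125.

1125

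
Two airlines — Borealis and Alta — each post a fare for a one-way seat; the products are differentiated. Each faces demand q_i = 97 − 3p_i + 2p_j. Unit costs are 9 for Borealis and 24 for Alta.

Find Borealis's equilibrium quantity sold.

74.4375

Borealis's profit: π = (p_{Borealis} − 9)(97 − 3p_{Borealis} + 2p_{Alta}).
∂π/∂p_{Borealis} = 124 − 6p_{Borealis} + 2p_{Alta} = 0 ⇒ p_{Borealis} = 62/3 + (1/3)p_{Alta}.
Similarly p_{Alta} = 169/6 + (1/3)p_{Borealis}.
Plugging p_{Alta} into Borealis's best response: p_{Borealis} = 62/3 + (1/3)(169/6 + (1/3)p_{Borealis}) ⇒ (8/9)p_{Borealis} = 541/18, so p_{Borealis} = 33.8125.
Then p_{Alta} = 169/6 + (1/3)·33.8125 = 39.4375.
q_{Borealis} = 97 − 3·33.8125 + 2·39.4375 = 74.4375.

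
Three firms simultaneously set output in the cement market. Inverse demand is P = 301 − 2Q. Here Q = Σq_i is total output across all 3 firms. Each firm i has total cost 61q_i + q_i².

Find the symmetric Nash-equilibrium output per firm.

A representative firm's profit is π_i = q_i(301 − 2Q) − 61q_i − q_i², with Q = q_i + Σ_{j≠i} q_j.
First-order condition: 240 − 6q_i − 2Σ_{j≠i} q_j = 0.
In a symmetric equilibrium every firm chooses the same q, so Σ_{j≠i} q_j = 2q. The condition becomes 240 − 10q = 0, giving q = 240/10 = 24.

24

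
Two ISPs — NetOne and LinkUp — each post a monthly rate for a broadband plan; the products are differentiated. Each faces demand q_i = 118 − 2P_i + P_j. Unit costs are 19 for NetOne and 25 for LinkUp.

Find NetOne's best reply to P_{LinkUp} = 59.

NetOne's profit: π = (P_{NetOne} − 19)(118 − 2P_{NetOne} + P_{LinkUp}).
∂π/∂P_{NetOne} = 156 − 4P_{NetOne} + P_{LinkUp} = 0 ⇒ P_{NetOne} = 39 + 0.25P_{LinkUp}.
At P_{LinkUp} = 59: P_{NetOne} = 39 + 0.25·59 = 53.75.

53.75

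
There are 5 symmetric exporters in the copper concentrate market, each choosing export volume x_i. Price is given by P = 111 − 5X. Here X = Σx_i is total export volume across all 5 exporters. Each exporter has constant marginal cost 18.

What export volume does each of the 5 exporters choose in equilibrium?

3.1

A representative exporter's profit is π_i = x_i(111 − 5X) − 18x_i, with X = x_i + Σ_{j≠i} x_j.
First-order condition: 93 − 10x_i − 5Σ_{j≠i} x_j = 0.
In a symmetric equilibrium every exporter chooses the same x, so Σ_{j≠i} x_j = 4x. The condition becomes 93 − 30x = 0, giving x = 93/30 = 3.1.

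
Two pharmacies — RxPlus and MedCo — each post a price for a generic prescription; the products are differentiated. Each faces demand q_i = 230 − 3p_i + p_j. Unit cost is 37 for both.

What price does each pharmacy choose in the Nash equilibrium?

RxPlus's profit: π = (p_{RxPlus} − 37)(230 − 3p_{RxPlus} + p_{MedCo}).
∂π/∂p_{RxPlus} = 341 − 6p_{RxPlus} + p_{MedCo} = 0 ⇒ p_{RxPlus} = 341/6 + (1/6)p_{MedCo}.
The game is symmetric, so in equilibrium p_{MedCo} = p_{RxPlus}: the reaction function gives (5/6)p_{RxPlus} = 341/6, hence p_{RxPlus} = 68.2.

68.2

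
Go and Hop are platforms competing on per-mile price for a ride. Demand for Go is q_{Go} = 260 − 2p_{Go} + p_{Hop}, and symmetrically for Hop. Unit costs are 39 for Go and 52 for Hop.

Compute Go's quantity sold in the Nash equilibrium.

150.8

Go's profit: π = (p_{Go} − 39)(260 − 2p_{Go} + p_{Hop}).
∂π/∂p_{Go} = 338 − 4p_{Go} + p_{Hop} = 0 ⇒ p_{Go} = 84.5 + 0.25p_{Hop}.
Similarly p_{Hop} = 91 + 0.25p_{Go}.
Substituting the second reaction function into the first: p_{Go} = 84.5 + 0.25(91 + 0.25p_{Go}), which gives 0.9375p_{Go} = 107.25 ⇒ p_{Go} = 114.4.
Then p_{Hop} = 91 + 0.25·114.4 = 119.6.
q_{Go} = 260 − 2·114.4 + 119.6 = 150.8.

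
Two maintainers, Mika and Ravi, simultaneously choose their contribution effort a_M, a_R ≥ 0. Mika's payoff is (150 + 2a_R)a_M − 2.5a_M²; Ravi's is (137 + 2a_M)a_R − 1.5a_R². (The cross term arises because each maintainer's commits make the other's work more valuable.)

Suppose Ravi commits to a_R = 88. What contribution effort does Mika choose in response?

65.2

Expanding Mika's payoff: 150a_M + 2a_Ra_M − 2.5a_M².
∂π/∂a_M = 150 + 2a_R − 5a_M = 0, so a_M = 30 + 0.4a_R.
At a_R = 88: a_M = 30 + 0.4·88 = 65.2.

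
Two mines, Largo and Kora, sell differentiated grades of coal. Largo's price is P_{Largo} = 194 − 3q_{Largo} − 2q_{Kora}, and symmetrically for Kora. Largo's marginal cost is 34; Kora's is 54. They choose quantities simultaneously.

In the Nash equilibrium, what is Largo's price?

97.75

Mine Largo's profit: π = q_{Largo}(194 − 3q_{Largo} − 2q_{Kora}) − 34q_{Largo}.
∂π/∂q_{Largo} = 160 − 6q_{Largo} − 2q_{Kora} = 0 ⇒ q_{Largo} = 80/3 − (1/3)q_{Kora}.
Similarly q_{Kora} = 70/3 − (1/3)q_{Largo}.
Solving the two reaction functions simultaneously: (1 − (−1/3)(−1/3))q_{Largo} = 80/3 − (1/3)·(70/3), so (8/9)q_{Largo} = 170/9 and q_{Largo} = 21.25.
Then q_{Kora} = 70/3 − (1/3)·21.25 = 16.25.
P_{Largo} = 194 − 3·21.25 − 2·16.25 = 97.75.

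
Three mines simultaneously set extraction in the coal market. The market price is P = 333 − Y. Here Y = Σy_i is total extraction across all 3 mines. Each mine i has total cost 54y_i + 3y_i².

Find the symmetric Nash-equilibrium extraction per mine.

A representative mine's profit is π_i = y_i(333 − Y) − 54y_i − 3y_i², with Y = y_i + Σ_{j≠i} y_j.
First-order condition: 279 − 8y_i − Σ_{j≠i} y_j = 0.
With identical mines, set every y_j = y: then 279 − 8y − 2y = 0, i.e. y = 279/10 = 27.9.

27.9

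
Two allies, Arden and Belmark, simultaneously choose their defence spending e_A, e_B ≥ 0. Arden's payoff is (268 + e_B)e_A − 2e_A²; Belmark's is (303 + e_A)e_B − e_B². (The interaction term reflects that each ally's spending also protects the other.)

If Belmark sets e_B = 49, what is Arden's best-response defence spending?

Expanding Arden's payoff: 268e_A + e_Be_A − 2e_A².
∂π/∂e_A = 268 + e_B − 4e_A = 0, so e_A = 67 + 0.25e_B.
At e_B = 49: e_A = 67 + 0.25·49 = 79.25.

79.25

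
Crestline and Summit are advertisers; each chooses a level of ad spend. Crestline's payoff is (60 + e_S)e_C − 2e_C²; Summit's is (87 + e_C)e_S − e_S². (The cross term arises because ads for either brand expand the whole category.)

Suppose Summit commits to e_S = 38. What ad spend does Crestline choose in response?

Expanding Crestline's payoff: 60e_C + e_Se_C − 2e_C².
∂π/∂e_C = 60 + e_S − 4e_C = 0, so e_C = 15 + 0.25e_S.
At e_S = 38: e_C = 15 + 0.25·38 = 24.5.

24.5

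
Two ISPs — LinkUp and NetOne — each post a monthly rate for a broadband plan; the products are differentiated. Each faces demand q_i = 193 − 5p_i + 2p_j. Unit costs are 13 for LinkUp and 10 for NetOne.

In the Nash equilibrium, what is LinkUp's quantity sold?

LinkUp's profit: π = (p_{LinkUp} − 13)(193 − 5p_{LinkUp} + 2p_{NetOne}).
∂π/∂p_{LinkUp} = 258 − 10p_{LinkUp} + 2p_{NetOne} = 0 ⇒ p_{LinkUp} = 25.8 + 0.2p_{NetOne}.
Similarly p_{NetOne} = 24.3 + 0.2p_{LinkUp}.
Solving the two reaction functions simultaneously: (1 − (0.2)(0.2))p_{LinkUp} = 25.8 + 0.2·24.3, so 0.96p_{LinkUp} = 30.66 and p_{LinkUp} = 31.9375.
Then p_{NetOne} = 24.3 + 0.2·31.9375 = 30.6875.
q_{LinkUp} = 193 − 5·31.9375 + 2·30.6875 = 94.6875.

94.6875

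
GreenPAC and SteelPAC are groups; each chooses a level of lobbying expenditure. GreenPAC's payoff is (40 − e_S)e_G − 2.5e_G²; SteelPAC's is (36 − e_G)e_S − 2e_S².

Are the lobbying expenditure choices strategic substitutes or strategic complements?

strategic substitutes

Expanding GreenPAC's payoff: 40e_G − e_Se_G − 2.5e_G².
∂π/∂e_G = 40 − e_S − 5e_G = 0, so e_G = 8 − 0.2e_S.
The best-response slope de_G/de_S = −0.2 < 0: the reaction function is downward-sloping, so the choices are strategic substitutes.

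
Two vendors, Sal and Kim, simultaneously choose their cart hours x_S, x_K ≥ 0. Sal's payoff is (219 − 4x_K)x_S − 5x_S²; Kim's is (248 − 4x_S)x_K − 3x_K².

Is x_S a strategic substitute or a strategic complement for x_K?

Expanding Sal's payoff: 219x_S − 4x_Kx_S − 5x_S².
∂π/∂x_S = 219 − 4x_K − 10x_S = 0, so x_S = 21.9 − 0.4x_K.
The best-response slope dx_S/dx_K = −0.4 < 0: the reaction function is downward-sloping, so the choices are strategic substitutes.

strategic substitutes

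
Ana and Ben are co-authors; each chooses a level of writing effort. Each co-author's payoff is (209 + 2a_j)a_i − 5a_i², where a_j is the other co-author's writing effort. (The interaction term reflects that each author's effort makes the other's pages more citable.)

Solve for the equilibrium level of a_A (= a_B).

26.125

Ana's payoff is (209 + 2a_B)a_A − 5a_A².
∂π/∂a_A = 209 + 2a_B − 10a_A = 0, so a_A = 20.9 + 0.2a_B.
The game is symmetric, so in equilibrium a_B = a_A: the reaction function gives 0.8a_A = 20.9, hence a_A = 26.125.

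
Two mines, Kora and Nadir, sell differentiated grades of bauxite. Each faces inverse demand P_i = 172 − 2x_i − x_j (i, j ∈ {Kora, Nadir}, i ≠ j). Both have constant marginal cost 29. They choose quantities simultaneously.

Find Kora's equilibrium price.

86.2

Mine Kora's profit: π = x_{Kora}(172 − 2x_{Kora} − x_{Nadir}) − 29x_{Kora}.
∂π/∂x_{Kora} = 143 − 4x_{Kora} − x_{Nadir} = 0 ⇒ x_{Kora} = 35.75 − 0.25x_{Nadir}.
By symmetry x_{Nadir} = x_{Kora}; substituting into the reaction function, 1.25x_{Kora} = 35.75 and x_{Kora} = 28.6.
P_{Kora} = 172 − 2·28.6 − 28.6 = 86.2.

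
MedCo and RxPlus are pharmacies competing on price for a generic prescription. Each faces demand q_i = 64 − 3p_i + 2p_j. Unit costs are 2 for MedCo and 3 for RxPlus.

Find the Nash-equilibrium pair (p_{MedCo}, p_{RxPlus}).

17.6875, 18.0625

MedCo's profit: π = (p_{MedCo} − 2)(64 − 3p_{MedCo} + 2p_{RxPlus}).
∂π/∂p_{MedCo} = 70 − 6p_{MedCo} + 2p_{RxPlus} = 0 ⇒ p_{MedCo} = 35/3 + (1/3)p_{RxPlus}.
Similarly p_{RxPlus} = 73/6 + (1/3)p_{MedCo}.
Solving the two reaction functions simultaneously: (1 − (1/3)(1/3))p_{MedCo} = 35/3 + (1/3)·(73/6), so (8/9)p_{MedCo} = 283/18 and p_{MedCo} = 17.6875.
Then p_{RxPlus} = 73/6 + (1/3)·17.6875 = 18.0625.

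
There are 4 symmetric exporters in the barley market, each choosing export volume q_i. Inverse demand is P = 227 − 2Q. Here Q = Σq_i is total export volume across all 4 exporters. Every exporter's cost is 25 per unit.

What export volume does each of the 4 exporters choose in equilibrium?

A representative exporter's profit is π_i = q_i(227 − 2Q) − 25q_i, with Q = q_i + Σ_{j≠i} q_j.
First-order condition: 202 − 4q_i − 2Σ_{j≠i} q_j = 0.
Imposing symmetry (q_j = q for all j) turns Σ_{j≠i} q_j into 3q, so 202 = 10q and q = 20.2.

20.2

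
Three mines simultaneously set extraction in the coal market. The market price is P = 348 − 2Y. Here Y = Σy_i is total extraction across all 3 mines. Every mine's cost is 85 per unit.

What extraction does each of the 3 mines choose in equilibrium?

32.875

A representative mine's profit is π_i = y_i(348 − 2Y) − 85y_i, with Y = y_i + Σ_{j≠i} y_j.
First-order condition: 263 − 4y_i − 2Σ_{j≠i} y_j = 0.
In a symmetric equilibrium every mine chooses the same y, so Σ_{j≠i} y_j = 2y. The condition becomes 263 − 8y = 0, giving y = 263/8 = 32.875.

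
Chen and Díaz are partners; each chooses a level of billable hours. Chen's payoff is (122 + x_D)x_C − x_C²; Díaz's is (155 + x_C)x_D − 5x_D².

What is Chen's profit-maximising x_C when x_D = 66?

94

Expanding Chen's payoff: 122x_C + x_Dx_C − x_C².
∂π/∂x_C = 122 + x_D − 2x_C = 0, so x_C = 61 + 0.5x_D.
At x_D = 66: x_C = 61 + 0.5·66 = 94.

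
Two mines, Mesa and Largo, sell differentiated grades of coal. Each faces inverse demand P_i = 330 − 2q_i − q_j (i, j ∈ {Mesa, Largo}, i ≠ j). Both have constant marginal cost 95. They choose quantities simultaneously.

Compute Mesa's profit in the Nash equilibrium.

Mine Mesa's profit: π = q_{Mesa}(330 − 2q_{Mesa} − q_{Largo}) − 95q_{Mesa}.
∂π/∂q_{Mesa} = 235 − 4q_{Mesa} − q_{Largo} = 0 ⇒ q_{Mesa} = 58.75 − 0.25q_{Largo}.
By symmetry q_{Largo} = q_{Mesa}; substituting into the reaction function, 1.25q_{Mesa} = 58.75 and q_{Mesa} = 47.
P_{Mesa} = 330 − 2·47 − 47 = 189.
Profit = (189 − 95)·47 = 4418.

4418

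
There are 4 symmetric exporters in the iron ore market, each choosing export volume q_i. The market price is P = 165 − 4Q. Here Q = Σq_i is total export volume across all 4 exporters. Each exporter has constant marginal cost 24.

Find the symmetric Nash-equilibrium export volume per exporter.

A representative exporter's profit is π_i = q_i(165 − 4Q) − 24q_i, with Q = q_i + Σ_{j≠i} q_j.
First-order condition: 141 − 8q_i − 4Σ_{j≠i} q_j = 0.
Imposing symmetry (q_j = q for all j) turns Σ_{j≠i} q_j into 3q, so 141 = 20q and q = 7.05.

7.05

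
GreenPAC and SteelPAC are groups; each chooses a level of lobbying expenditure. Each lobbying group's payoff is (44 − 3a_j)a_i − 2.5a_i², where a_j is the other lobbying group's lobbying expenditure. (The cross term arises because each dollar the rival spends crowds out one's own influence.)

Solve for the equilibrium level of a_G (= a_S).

5.5

GreenPAC's payoff is (44 − 3a_S)a_G − 2.5a_G².
∂π/∂a_G = 44 − 3a_S − 5a_G = 0, so a_G = 8.8 − 0.6a_S.
By symmetry a_S = a_G; substituting into the reaction function, 1.6a_G = 8.8 and a_G = 5.5.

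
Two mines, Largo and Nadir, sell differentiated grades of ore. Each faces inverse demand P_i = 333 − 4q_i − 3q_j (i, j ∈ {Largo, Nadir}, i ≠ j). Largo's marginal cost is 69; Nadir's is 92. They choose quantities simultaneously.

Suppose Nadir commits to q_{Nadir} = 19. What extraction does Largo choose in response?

Mine Largo's profit: π = q_{Largo}(333 − 4q_{Largo} − 3q_{Nadir}) − 69q_{Largo}.
∂π/∂q_{Largo} = 264 − 8q_{Largo} − 3q_{Nadir} = 0 ⇒ q_{Largo} = 33 − 0.375q_{Nadir}.
At q_{Nadir} = 19: q_{Largo} = 33 − 0.375·19 = 25.875.

25.875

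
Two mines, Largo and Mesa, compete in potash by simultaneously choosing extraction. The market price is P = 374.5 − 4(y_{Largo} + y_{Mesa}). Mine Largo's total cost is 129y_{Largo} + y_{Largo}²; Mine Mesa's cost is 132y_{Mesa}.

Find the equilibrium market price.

Mine Largo's profit: π = y_{Largo}(374.5 − 4(y_{Largo} + y_{Mesa})) − 129y_{Largo} − y_{Largo}².
∂π/∂y_{Largo} = 245.5 − 10y_{Largo} − 4y_{Mesa} = 0, so y_{Largo} = 24.55 − 0.4y_{Mesa}.
For Mesa: ∂π/∂y_{Mesa} = 242.5 − 8y_{Mesa} − 4y_{Largo} = 0 ⇒ y_{Mesa} = 30.3125 − 0.5y_{Largo}.
Solving the two reaction functions simultaneously: (1 − (−0.4)(−0.5))y_{Largo} = 24.55 − 0.4·30.3125, so 0.8y_{Largo} = 12.425 and y_{Largo} = 497/32.
Then y_{Mesa} = 30.3125 − 0.5·(497/32) = 1443/64.
Equilibrium price: P = 374.5 − 4·(2437/64) = 222.1875.

222.1875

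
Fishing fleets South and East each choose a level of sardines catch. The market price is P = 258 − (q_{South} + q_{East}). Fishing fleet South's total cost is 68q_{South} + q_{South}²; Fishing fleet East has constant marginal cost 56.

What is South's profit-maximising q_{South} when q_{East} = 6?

46

Fishing fleet South's profit: π = q_{South}(258 − (q_{South} + q_{East})) − 68q_{South} − q_{South}².
∂π/∂q_{South} = 190 − 4q_{South} − q_{East} = 0, so q_{South} = 47.5 − 0.25q_{East}.
At q_{East} = 6: q_{South} = 47.5 − 0.25·6 = 46.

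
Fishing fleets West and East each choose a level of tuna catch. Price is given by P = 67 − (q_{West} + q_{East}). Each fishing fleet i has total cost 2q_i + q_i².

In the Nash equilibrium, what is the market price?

Fishing fleet West's profit: π = q_{West}(67 − (q_{West} + q_{East})) − 2q_{West} − q_{West}².
∂π/∂q_{West} = 65 − 4q_{West} − q_{East} = 0, so q_{West} = 16.25 − 0.25q_{East}.
The game is symmetric, so in equilibrium q_{East} = q_{West}: the reaction function gives 1.25q_{West} = 16.25, hence q_{West} = 13.
Equilibrium price: P = 67 − 26 = 41.

41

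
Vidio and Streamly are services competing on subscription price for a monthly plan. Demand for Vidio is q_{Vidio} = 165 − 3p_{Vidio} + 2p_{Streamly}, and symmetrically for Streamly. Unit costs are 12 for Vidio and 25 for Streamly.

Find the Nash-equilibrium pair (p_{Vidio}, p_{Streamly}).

Vidio's profit: π = (p_{Vidio} − 12)(165 − 3p_{Vidio} + 2p_{Streamly}).
∂π/∂p_{Vidio} = 201 − 6p_{Vidio} + 2p_{Streamly} = 0 ⇒ p_{Vidio} = 33.5 + (1/3)p_{Streamly}.
Similarly p_{Streamly} = 40 + (1/3)p_{Vidio}.
Solving the two reaction functions simultaneously: (1 − (1/3)(1/3))p_{Vidio} = 33.5 + (1/3)·40, so (8/9)p_{Vidio} = 281/6 and p_{Vidio} = 52.6875.
Then p_{Streamly} = 40 + (1/3)·52.6875 = 57.5625.

52.6875, 57.5625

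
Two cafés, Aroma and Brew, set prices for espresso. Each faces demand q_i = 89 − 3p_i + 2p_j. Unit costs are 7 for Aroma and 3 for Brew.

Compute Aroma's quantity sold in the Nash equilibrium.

Aroma's profit: π = (p_{Aroma} − 7)(89 − 3p_{Aroma} + 2p_{Brew}).
∂π/∂p_{Aroma} = 110 − 6p_{Aroma} + 2p_{Brew} = 0 ⇒ p_{Aroma} = 55/3 + (1/3)p_{Brew}.
Similarly p_{Brew} = 49/3 + (1/3)p_{Aroma}.
Substituting the second reaction function into the first: p_{Aroma} = 55/3 + (1/3)(49/3 + (1/3)p_{Aroma}), which gives (8/9)p_{Aroma} = 214/9 ⇒ p_{Aroma} = 26.75.
Then p_{Brew} = 49/3 + (1/3)·26.75 = 25.25.
q_{Aroma} = 89 − 3·26.75 + 2·25.25 = 59.25.

59.25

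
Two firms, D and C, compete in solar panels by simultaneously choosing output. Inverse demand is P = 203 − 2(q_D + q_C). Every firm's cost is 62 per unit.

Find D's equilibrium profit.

1104.5

Firm D's profit: π = q_D(203 − 2(q_D + q_C)) − 62q_D.
∂π/∂q_D = 141 − 4q_D − 2q_C = 0, so q_D = 35.25 − 0.5q_C.
Setting q_D = q_C in the reaction function: q_D = 35.25 − 0.5q_D, so q_D = 35.25 / 1.5 = 23.5.
Price P = 203 − 2·47 = 109.
D's profit: (109 − 62)·23.5 = 1104.5.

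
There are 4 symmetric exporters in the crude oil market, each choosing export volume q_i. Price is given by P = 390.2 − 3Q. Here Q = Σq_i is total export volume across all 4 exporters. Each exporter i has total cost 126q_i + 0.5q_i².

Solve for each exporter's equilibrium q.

A representative exporter's profit is π_i = q_i(390.2 − 3Q) − 126q_i − 0.5q_i², with Q = q_i + Σ_{j≠i} q_j.
First-order condition: 264.2 − 7q_i − 3Σ_{j≠i} q_j = 0.
In a symmetric equilibrium every exporter chooses the same q, so Σ_{j≠i} q_j = 3q. The condition becomes 264.2 − 16q = 0, giving q = 264.2/16 = 16.5125.

16.5125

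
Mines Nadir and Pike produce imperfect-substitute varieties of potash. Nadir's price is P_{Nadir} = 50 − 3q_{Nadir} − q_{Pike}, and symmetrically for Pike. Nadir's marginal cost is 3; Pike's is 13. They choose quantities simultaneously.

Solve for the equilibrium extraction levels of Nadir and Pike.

7, 5

Mine Nadir's profit: π = q_{Nadir}(50 − 3q_{Nadir} − q_{Pike}) − 3q_{Nadir}.
∂π/∂q_{Nadir} = 47 − 6q_{Nadir} − q_{Pike} = 0 ⇒ q_{Nadir} = 47/6 − (1/6)q_{Pike}.
Similarly q_{Pike} = 37/6 − (1/6)q_{Nadir}.
Plugging q_{Pike} into Nadir's best response: q_{Nadir} = 47/6 − (1/6)(37/6 − (1/6)q_{Nadir}) ⇒ (35/36)q_{Nadir} = 245/36, so q_{Nadir} = 7.
Then q_{Pike} = 37/6 − (1/6)·7 = 5.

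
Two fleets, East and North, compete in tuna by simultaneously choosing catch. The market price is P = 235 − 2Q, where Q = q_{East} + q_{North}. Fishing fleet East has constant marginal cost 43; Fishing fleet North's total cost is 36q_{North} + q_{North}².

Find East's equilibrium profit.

Fishing fleet East's profit: π = q_{East}(235 − 2(q_{East} + q_{North})) − 43q_{East}.
∂π/∂q_{East} = 192 − 4q_{East} − 2q_{North} = 0, so q_{East} = 48 − 0.5q_{North}.
For North: ∂π/∂q_{North} = 199 − 6q_{North} − 2q_{East} = 0 ⇒ q_{North} = 199/6 − (1/3)q_{East}.
Substituting the second reaction function into the first: q_{East} = 48 − 0.5(199/6 − (1/3)q_{East}), which gives (5/6)q_{East} = 377/12 ⇒ q_{East} = 37.7.
Then q_{North} = 199/6 − (1/3)·37.7 = 20.6.
Price P = 235 − 2·58.3 = 118.4.
East's profit: (118.4 − 43)·37.7 = 2842.58.

2842.58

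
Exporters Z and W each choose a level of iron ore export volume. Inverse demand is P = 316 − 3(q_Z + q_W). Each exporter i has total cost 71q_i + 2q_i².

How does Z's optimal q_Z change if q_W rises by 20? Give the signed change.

-6

Exporter Z's profit: π = q_Z(316 − 3(q_Z + q_W)) − 71q_Z − 2q_Z².
∂π/∂q_Z = 245 − 10q_Z − 3q_W = 0, so q_Z = 24.5 − 0.3q_W.
The reaction-function slope is −0.3, so a 20-unit rise in q_W moves q_Z by −0.3 × 20 = −6. Z's best response falls — the actions are strategic substitutes.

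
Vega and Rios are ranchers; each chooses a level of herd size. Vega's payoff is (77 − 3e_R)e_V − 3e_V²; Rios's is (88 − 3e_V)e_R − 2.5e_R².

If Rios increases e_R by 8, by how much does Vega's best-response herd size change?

Expanding Vega's payoff: 77e_V − 3e_Re_V − 3e_V².
∂π/∂e_V = 77 − 3e_R − 6e_V = 0, so e_V = 77/6 − 0.5e_R.
The reaction-function slope is −0.5, so an 8-unit rise in e_R moves e_V by −0.5 × 8 = −4. Vega's best response falls — the actions are strategic substitutes.

-4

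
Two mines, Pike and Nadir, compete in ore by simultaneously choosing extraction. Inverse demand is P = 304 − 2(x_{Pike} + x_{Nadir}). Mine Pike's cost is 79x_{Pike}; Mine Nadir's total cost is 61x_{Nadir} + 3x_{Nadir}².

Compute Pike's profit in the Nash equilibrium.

Mine Pike's profit: π = x_{Pike}(304 − 2(x_{Pike} + x_{Nadir})) − 79x_{Pike}.
∂π/∂x_{Pike} = 225 − 4x_{Pike} − 2x_{Nadir} = 0, so x_{Pike} = 56.25 − 0.5x_{Nadir}.
For Nadir: ∂π/∂x_{Nadir} = 243 − 10x_{Nadir} − 2x_{Pike} = 0 ⇒ x_{Nadir} = 24.3 − 0.2x_{Pike}.
Plugging x_{Nadir} into Pike's best response: x_{Pike} = 56.25 − 0.5(24.3 − 0.2x_{Pike}) ⇒ 0.9x_{Pike} = 44.1, so x_{Pike} = 49.
Then x_{Nadir} = 24.3 − 0.2·49 = 14.5.
Price P = 304 − 2·63.5 = 177.
Pike's profit: (177 − 79)·49 = 4802.

4802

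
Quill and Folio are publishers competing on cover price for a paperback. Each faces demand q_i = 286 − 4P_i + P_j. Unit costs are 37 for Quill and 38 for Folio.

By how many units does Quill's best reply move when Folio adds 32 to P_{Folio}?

Quill's profit: π = (P_{Quill} − 37)(286 − 4P_{Quill} + P_{Folio}).
∂π/∂P_{Quill} = 434 − 8P_{Quill} + P_{Folio} = 0 ⇒ P_{Quill} = 54.25 + 0.125P_{Folio}.
The reaction-function slope is 0.125, so a 32-unit rise in P_{Folio} moves P_{Quill} by 0.125 × 32 = 4. Quill's best response rises — the actions are strategic complements.

4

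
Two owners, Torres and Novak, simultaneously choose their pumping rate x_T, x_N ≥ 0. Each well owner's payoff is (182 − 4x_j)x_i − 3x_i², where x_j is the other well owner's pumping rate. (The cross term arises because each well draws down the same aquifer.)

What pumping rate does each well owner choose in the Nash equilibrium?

Torres's payoff is (182 − 4x_N)x_T − 3x_T².
∂π/∂x_T = 182 − 4x_N − 6x_T = 0, so x_T = 91/3 − (2/3)x_N.
By symmetry x_N = x_T; substituting into the reaction function, (5/3)x_T = 91/3 and x_T = 18.2.

18.2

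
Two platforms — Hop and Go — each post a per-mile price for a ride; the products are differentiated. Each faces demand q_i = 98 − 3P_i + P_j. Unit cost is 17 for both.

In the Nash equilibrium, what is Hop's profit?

Hop's profit: π = (P_{Hop} − 17)(98 − 3P_{Hop} + P_{Go}).
∂π/∂P_{Hop} = 149 − 6P_{Hop} + P_{Go} = 0 ⇒ P_{Hop} = 149/6 + (1/6)P_{Go}.
Setting P_{Hop} = P_{Go} in the reaction function: P_{Hop} = 149/6 + (1/6)P_{Hop}, so P_{Hop} = (149/6) / (5/6) = 29.8.
q_{Hop} = 98 − 3·29.8 + 29.8 = 38.4.
Profit = (29.8 − 17)·38.4 = 491.52.

491.52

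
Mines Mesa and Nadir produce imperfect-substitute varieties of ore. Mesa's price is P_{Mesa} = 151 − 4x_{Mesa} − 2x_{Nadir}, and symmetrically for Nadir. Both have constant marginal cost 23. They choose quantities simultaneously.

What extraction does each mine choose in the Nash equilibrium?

Mine Mesa's profit: π = x_{Mesa}(151 − 4x_{Mesa} − 2x_{Nadir}) − 23x_{Mesa}.
∂π/∂x_{Mesa} = 128 − 8x_{Mesa} − 2x_{Nadir} = 0 ⇒ x_{Mesa} = 16 − 0.25x_{Nadir}.
By symmetry x_{Nadir} = x_{Mesa}; substituting into the reaction function, 1.25x_{Mesa} = 16 and x_{Mesa} = 12.8.

12.8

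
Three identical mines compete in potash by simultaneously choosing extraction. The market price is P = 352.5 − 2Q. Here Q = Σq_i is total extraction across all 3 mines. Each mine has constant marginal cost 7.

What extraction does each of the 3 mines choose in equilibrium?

A representative mine's profit is π_i = q_i(352.5 − 2Q) − 7q_i, with Q = q_i + Σ_{j≠i} q_j.
First-order condition: 345.5 − 4q_i − 2Σ_{j≠i} q_j = 0.
With identical mines, set every q_j = q: then 345.5 − 4q − 4q = 0, i.e. q = 345.5/8 = 43.1875.

43.1875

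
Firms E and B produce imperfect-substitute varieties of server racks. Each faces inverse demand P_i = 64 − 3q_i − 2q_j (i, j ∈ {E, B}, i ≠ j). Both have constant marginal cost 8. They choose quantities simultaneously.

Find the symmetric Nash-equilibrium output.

Firm E's profit: π = q_E(64 − 3q_E − 2q_B) − 8q_E.
∂π/∂q_E = 56 − 6q_E − 2q_B = 0 ⇒ q_E = 28/3 − (1/3)q_B.
By symmetry q_B = q_E; substituting into the reaction function, (4/3)q_E = 28/3 and q_E = 7.

7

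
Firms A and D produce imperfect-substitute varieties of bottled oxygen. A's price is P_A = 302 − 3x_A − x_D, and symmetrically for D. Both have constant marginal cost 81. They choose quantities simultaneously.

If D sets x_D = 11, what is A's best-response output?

Firm A's profit: π = x_A(302 − 3x_A − x_D) − 81x_A.
∂π/∂x_A = 221 − 6x_A − x_D = 0 ⇒ x_A = 221/6 − (1/6)x_D.
At x_D = 11: x_A = 221/6 − (1/6)·11 = 35.

35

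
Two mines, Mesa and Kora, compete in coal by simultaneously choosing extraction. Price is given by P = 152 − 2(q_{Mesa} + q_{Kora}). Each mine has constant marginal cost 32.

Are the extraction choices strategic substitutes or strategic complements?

strategic substitutes

Mine Mesa's profit: π = q_{Mesa}(152 − 2(q_{Mesa} + q_{Kora})) − 32q_{Mesa}.
∂π/∂q_{Mesa} = 120 − 4q_{Mesa} − 2q_{Kora} = 0, so q_{Mesa} = 30 − 0.5q_{Kora}.
The best-response slope dq_{Mesa}/dq_{Kora} = −0.5 < 0: the reaction function is downward-sloping, so the choices are strategic substitutes.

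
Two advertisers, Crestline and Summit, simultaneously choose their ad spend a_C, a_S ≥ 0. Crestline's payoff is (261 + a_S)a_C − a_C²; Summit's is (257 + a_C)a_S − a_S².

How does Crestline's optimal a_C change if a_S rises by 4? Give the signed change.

2

Expanding Crestline's payoff: 261a_C + a_Sa_C − a_C².
∂π/∂a_C = 261 + a_S − 2a_C = 0, so a_C = 130.5 + 0.5a_S.
The reaction-function slope is 0.5, so a 4-unit rise in a_S moves a_C by 0.5 × 4 = 2. Crestline's best response rises — the actions are strategic complements.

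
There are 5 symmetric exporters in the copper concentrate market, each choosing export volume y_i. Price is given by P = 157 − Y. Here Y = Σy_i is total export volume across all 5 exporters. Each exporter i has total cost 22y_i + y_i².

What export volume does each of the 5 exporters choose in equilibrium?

16.875

A representative exporter's profit is π_i = y_i(157 − Y) − 22y_i − y_i², with Y = y_i + Σ_{j≠i} y_j.
First-order condition: 135 − 4y_i − Σ_{j≠i} y_j = 0.
In a symmetric equilibrium every exporter chooses the same y, so Σ_{j≠i} y_j = 4y. The condition becomes 135 − 8y = 0, giving y = 135/8 = 16.875.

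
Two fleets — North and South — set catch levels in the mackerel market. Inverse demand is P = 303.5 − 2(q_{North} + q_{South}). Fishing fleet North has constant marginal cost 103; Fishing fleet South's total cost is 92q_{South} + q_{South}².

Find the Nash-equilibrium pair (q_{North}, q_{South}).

Fishing fleet North's profit: π = q_{North}(303.5 − 2(q_{North} + q_{South})) − 103q_{North}.
∂π/∂q_{North} = 200.5 − 4q_{North} − 2q_{South} = 0, so q_{North} = 50.125 − 0.5q_{South}.
For South: ∂π/∂q_{South} = 211.5 − 6q_{South} − 2q_{North} = 0 ⇒ q_{South} = 35.25 − (1/3)q_{North}.
Solving the two reaction functions simultaneously: (1 − (−0.5)(−1/3))q_{North} = 50.125 − 0.5·35.25, so (5/6)q_{North} = 32.5 and q_{North} = 39.
Then q_{South} = 35.25 − (1/3)·39 = 22.25.

39, 22.25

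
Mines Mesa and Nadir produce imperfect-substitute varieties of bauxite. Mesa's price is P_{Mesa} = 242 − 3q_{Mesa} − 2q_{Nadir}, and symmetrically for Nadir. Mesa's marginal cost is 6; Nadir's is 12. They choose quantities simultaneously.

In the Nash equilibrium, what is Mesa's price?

95.625

Mine Mesa's profit: π = q_{Mesa}(242 − 3q_{Mesa} − 2q_{Nadir}) − 6q_{Mesa}.
∂π/∂q_{Mesa} = 236 − 6q_{Mesa} − 2q_{Nadir} = 0 ⇒ q_{Mesa} = 118/3 − (1/3)q_{Nadir}.
Similarly q_{Nadir} = 115/3 − (1/3)q_{Mesa}.
Solving the two reaction functions simultaneously: (1 − (−1/3)(−1/3))q_{Mesa} = 118/3 − (1/3)·(115/3), so (8/9)q_{Mesa} = 239/9 and q_{Mesa} = 29.875.
Then q_{Nadir} = 115/3 − (1/3)·29.875 = 28.375.
P_{Mesa} = 242 − 3·29.875 − 2·28.375 = 95.625.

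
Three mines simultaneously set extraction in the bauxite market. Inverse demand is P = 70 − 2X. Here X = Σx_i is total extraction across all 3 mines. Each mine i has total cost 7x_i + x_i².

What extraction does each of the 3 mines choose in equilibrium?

A representative mine's profit is π_i = x_i(70 − 2X) − 7x_i − x_i², with X = x_i + Σ_{j≠i} x_j.
First-order condition: 63 − 6x_i − 2Σ_{j≠i} x_j = 0.
With identical mines, set every x_j = x: then 63 − 6x − 4x = 0, i.e. x = 63/10 = 6.3.

6.3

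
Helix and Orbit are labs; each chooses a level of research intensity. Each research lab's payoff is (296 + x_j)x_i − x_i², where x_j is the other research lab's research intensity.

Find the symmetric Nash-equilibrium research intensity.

296

Helix's payoff is (296 + x_O)x_H − x_H².
∂π/∂x_H = 296 + x_O − 2x_H = 0, so x_H = 148 + 0.5x_O.
The game is symmetric, so in equilibrium x_O = x_H: the reaction function gives 0.5x_H = 148, hence x_H = 296.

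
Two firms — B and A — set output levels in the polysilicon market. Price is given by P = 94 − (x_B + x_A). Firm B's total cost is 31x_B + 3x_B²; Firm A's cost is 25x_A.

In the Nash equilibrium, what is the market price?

Firm B's profit: π = x_B(94 − (x_B + x_A)) − 31x_B − 3x_B².
∂π/∂x_B = 63 − 8x_B − x_A = 0, so x_B = 7.875 − 0.125x_A.
For A: ∂π/∂x_A = 69 − 2x_A − x_B = 0 ⇒ x_A = 34.5 − 0.5x_B.
Substituting the second reaction function into the first: x_B = 7.875 − 0.125(34.5 − 0.5x_B), which gives 0.9375x_B = 3.5625 ⇒ x_B = 3.8.
Then x_A = 34.5 − 0.5·3.8 = 32.6.
Equilibrium price: P = 94 − 36.4 = 57.6.

57.6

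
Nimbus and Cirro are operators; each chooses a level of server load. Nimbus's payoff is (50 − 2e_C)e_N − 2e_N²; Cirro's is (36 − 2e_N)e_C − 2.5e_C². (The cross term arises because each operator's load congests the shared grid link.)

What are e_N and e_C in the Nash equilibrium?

Expanding Nimbus's payoff: 50e_N − 2e_Ce_N − 2e_N².
∂π/∂e_N = 50 − 2e_C − 4e_N = 0, so e_N = 12.5 − 0.5e_C.
Likewise for Cirro: e_C = 7.2 − 0.4e_N.
Substituting the second reaction function into the first: e_N = 12.5 − 0.5(7.2 − 0.4e_N), which gives 0.8e_N = 8.9 ⇒ e_N = 11.125.
Then e_C = 7.2 − 0.4·11.125 = 2.75.

11.125, 2.75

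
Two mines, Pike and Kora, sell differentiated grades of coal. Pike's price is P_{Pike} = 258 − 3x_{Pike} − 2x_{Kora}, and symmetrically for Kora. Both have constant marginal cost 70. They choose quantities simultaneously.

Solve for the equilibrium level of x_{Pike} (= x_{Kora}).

Mine Pike's profit: π = x_{Pike}(258 − 3x_{Pike} − 2x_{Kora}) − 70x_{Pike}.
∂π/∂x_{Pike} = 188 − 6x_{Pike} − 2x_{Kora} = 0 ⇒ x_{Pike} = 94/3 − (1/3)x_{Kora}.
By symmetry x_{Kora} = x_{Pike}; substituting into the reaction function, (4/3)x_{Pike} = 94/3 and x_{Pike} = 23.5.

23.5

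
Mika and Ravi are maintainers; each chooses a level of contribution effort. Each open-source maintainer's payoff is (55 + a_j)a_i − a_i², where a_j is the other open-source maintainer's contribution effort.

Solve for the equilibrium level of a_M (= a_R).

55

Mika's payoff is (55 + a_R)a_M − a_M².
∂π/∂a_M = 55 + a_R − 2a_M = 0, so a_M = 27.5 + 0.5a_R.
The game is symmetric, so in equilibrium a_R = a_M: the reaction function gives 0.5a_M = 27.5, hence a_M = 55.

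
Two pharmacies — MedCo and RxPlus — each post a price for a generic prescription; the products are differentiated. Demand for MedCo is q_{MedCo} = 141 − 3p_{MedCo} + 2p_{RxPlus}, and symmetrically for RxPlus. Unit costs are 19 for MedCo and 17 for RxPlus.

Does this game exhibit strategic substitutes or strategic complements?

MedCo's profit: π = (p_{MedCo} − 19)(141 − 3p_{MedCo} + 2p_{RxPlus}).
∂π/∂p_{MedCo} = 198 − 6p_{MedCo} + 2p_{RxPlus} = 0 ⇒ p_{MedCo} = 33 + (1/3)p_{RxPlus}.
The best-response slope dp_{MedCo}/dp_{RxPlus} = 1/3 > 0: the reaction function is upward-sloping, so the choices are strategic complements.

strategic complements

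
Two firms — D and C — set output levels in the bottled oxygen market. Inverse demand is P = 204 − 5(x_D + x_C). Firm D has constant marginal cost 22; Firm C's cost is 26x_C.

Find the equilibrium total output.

Firm D's profit: π = x_D(204 − 5(x_D + x_C)) − 22x_D.
∂π/∂x_D = 182 − 10x_D − 5x_C = 0, so x_D = 18.2 − 0.5x_C.
By the same steps for C: x_C = 17.8 − 0.5x_D.
Solving the two reaction functions simultaneously: (1 − (−0.5)(−0.5))x_D = 18.2 − 0.5·17.8, so 0.75x_D = 9.3 and x_D = 12.4.
Then x_C = 17.8 − 0.5·12.4 = 11.6.
Total output: 12.4 + 11.6 = 24.

24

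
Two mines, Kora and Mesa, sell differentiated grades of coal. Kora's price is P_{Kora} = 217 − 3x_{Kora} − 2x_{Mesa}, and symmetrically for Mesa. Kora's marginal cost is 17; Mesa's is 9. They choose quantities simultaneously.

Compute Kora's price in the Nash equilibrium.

Mine Kora's profit: π = x_{Kora}(217 − 3x_{Kora} − 2x_{Mesa}) − 17x_{Kora}.
∂π/∂x_{Kora} = 200 − 6x_{Kora} − 2x_{Mesa} = 0 ⇒ x_{Kora} = 100/3 − (1/3)x_{Mesa}.
Similarly x_{Mesa} = 104/3 − (1/3)x_{Kora}.
Solving the two reaction functions simultaneously: (1 − (−1/3)(−1/3))x_{Kora} = 100/3 − (1/3)·(104/3), so (8/9)x_{Kora} = 196/9 and x_{Kora} = 24.5.
Then x_{Mesa} = 104/3 − (1/3)·24.5 = 26.5.
P_{Kora} = 217 − 3·24.5 − 2·26.5 = 90.5.

90.5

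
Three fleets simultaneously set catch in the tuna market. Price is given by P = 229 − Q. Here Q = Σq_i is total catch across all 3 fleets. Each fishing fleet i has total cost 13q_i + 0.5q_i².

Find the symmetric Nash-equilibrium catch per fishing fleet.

43.2

A representative fishing fleet's profit is π_i = q_i(229 − Q) − 13q_i − 0.5q_i², with Q = q_i + Σ_{j≠i} q_j.
First-order condition: 216 − 3q_i − Σ_{j≠i} q_j = 0.
Imposing symmetry (q_j = q for all j) turns Σ_{j≠i} q_j into 2q, so 216 = 5q and q = 43.2.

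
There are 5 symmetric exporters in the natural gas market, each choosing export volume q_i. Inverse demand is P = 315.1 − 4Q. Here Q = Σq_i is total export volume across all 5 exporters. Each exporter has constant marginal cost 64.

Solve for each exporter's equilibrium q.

A representative exporter's profit is π_i = q_i(315.1 − 4Q) − 64q_i, with Q = q_i + Σ_{j≠i} q_j.
First-order condition: 251.1 − 8q_i − 4Σ_{j≠i} q_j = 0.
In a symmetric equilibrium every exporter chooses the same q, so Σ_{j≠i} q_j = 4q. The condition becomes 251.1 − 24q = 0, giving q = 251.1/24 = 10.4625.

10.4625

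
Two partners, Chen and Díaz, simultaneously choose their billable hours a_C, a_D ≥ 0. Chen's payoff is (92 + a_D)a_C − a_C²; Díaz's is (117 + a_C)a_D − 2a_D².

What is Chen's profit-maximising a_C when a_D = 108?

Expanding Chen's payoff: 92a_C + a_Da_C − a_C².
∂π/∂a_C = 92 + a_D − 2a_C = 0, so a_C = 46 + 0.5a_D.
At a_D = 108: a_C = 46 + 0.5·108 = 100.

100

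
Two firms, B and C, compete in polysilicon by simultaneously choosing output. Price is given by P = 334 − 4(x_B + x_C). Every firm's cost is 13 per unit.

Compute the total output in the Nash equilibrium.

53.5

Firm B's profit: π = x_B(334 − 4(x_B + x_C)) − 13x_B.
∂π/∂x_B = 321 − 8x_B − 4x_C = 0, so x_B = 40.125 − 0.5x_C.
Setting x_B = x_C in the reaction function: x_B = 40.125 − 0.5x_B, so x_B = 40.125 / 1.5 = 26.75.
Total output: 26.75 + 26.75 = 53.5.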